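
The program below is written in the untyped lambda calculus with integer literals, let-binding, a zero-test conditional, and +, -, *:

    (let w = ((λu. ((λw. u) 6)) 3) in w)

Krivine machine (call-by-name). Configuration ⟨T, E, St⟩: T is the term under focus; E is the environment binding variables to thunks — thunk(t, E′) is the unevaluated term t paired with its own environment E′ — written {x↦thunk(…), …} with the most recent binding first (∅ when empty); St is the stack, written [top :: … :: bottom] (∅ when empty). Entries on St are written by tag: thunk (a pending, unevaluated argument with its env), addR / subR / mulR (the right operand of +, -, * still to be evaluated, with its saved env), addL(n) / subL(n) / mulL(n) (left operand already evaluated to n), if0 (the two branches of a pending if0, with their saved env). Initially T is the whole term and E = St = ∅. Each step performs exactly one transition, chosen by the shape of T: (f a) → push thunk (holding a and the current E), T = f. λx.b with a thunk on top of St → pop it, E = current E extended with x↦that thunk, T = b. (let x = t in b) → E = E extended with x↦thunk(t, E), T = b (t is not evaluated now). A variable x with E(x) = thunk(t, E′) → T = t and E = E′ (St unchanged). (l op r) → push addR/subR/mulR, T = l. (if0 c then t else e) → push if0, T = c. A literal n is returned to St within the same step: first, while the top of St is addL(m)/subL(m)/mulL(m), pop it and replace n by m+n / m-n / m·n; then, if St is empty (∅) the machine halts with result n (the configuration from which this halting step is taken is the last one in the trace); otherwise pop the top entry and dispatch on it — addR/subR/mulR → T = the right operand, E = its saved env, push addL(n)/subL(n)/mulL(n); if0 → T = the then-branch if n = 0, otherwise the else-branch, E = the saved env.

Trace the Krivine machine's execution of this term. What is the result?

[0] ⟨T=(let w = ((λu. ((λw. u) 6)) 3) in w); E=∅; St=∅⟩
[1] ⟨T=w; E={w↦thunk(((λu. ((λw. u) 6)) 3), ∅)}; St=∅⟩
[2] ⟨T=((λu. ((λw. u) 6)) 3); E=∅; St=∅⟩
[3] ⟨T=(λu. ((λw. u) 6)); E=∅; St=[thunk]⟩
[4] ⟨T=((λw. u) 6); E={u↦thunk(3, ∅)}; St=∅⟩
[5] ⟨T=(λw. u); E={u↦thunk(3, ∅)}; St=[thunk]⟩
[6] ⟨T=u; E={w↦thunk(6, {u↦thunk(3, ∅)}), u↦thunk(3, ∅)}; St=∅⟩
[7] ⟨T=3; E=∅; St=∅⟩
→ final value 3

Answer: 3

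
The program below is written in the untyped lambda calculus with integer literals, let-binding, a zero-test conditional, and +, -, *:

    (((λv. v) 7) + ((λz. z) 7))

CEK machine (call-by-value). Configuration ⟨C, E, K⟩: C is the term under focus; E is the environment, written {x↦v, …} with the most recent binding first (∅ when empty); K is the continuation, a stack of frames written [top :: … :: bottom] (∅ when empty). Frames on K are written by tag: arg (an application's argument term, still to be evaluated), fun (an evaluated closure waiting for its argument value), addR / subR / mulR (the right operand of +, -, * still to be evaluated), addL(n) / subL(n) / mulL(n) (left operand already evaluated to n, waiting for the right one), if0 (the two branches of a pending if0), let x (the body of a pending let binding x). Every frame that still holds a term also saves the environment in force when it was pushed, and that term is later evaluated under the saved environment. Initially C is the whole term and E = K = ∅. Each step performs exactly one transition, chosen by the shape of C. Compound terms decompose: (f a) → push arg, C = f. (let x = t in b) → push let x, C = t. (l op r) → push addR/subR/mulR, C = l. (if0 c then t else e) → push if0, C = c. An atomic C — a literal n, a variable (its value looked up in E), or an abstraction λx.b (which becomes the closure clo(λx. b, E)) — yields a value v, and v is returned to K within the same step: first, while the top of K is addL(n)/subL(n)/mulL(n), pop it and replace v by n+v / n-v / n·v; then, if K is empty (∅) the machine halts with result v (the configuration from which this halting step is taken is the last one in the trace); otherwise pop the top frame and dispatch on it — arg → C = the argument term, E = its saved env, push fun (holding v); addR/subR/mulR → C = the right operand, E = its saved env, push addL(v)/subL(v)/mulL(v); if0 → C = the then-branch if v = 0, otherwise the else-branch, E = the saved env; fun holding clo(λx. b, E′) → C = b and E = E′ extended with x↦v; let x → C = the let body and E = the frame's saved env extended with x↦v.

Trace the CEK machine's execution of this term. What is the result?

0. [C=(((λv. v) 7) + ((λz. z) 7)) | E=∅ | K=∅]
1. [C=((λv. v) 7) | E=∅ | K=[addR]]
2. [C=(λv. v) | E=∅ | K=[arg :: addR]]
3. [C=7 | E=∅ | K=[fun :: addR]]
4. [C=v | E={v↦7} | K=[addR]]
5. [C=((λz. z) 7) | E=∅ | K=[addL(7)]]
6. [C=(λz. z) | E=∅ | K=[arg :: addL(7)]]
7. [C=7 | E=∅ | K=[fun :: addL(7)]]
8. [C=z | E={z↦7} | K=[addL(7)]]
→ final value 14

Answer: 14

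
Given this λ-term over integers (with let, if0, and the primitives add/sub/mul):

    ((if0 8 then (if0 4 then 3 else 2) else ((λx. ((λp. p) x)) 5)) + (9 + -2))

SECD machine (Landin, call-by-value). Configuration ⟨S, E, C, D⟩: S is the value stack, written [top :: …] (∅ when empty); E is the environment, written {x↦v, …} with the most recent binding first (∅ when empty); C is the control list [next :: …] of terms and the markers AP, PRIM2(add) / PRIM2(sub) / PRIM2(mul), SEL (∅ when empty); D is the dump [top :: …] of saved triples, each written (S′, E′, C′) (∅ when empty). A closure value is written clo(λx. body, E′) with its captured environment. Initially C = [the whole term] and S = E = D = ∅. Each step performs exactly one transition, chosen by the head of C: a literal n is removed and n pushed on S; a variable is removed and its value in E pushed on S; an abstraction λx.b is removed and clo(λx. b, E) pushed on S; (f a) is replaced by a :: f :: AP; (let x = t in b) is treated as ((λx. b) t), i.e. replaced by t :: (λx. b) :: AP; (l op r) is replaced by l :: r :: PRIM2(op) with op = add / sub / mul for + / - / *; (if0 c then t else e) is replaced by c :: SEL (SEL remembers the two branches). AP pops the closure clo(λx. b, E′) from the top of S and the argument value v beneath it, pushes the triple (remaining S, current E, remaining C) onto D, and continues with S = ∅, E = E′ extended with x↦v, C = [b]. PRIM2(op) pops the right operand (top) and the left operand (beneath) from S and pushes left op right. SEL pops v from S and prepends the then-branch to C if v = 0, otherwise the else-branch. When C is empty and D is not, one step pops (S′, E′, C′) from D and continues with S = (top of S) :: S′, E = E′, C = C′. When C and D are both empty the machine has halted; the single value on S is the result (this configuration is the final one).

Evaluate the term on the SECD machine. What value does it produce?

Answer: 12

Execution trace:
[0] ⟨S=∅; E=∅; C=[((if0 8 then (if0 4 then 3 else 2) else ((λx. ((λp. p) x)) 5)) + (9 + -2))]; D=∅⟩
[1] ⟨S=∅; E=∅; C=[(if0 8 then (if0 4 then 3 else 2) else ((λx. ((λp. p) x)) 5)) :: (9 + -2) :: PRIM2(add)]; D=∅⟩
[2] ⟨S=∅; E=∅; C=[8 :: SEL :: (9 + -2) :: PRIM2(add)]; D=∅⟩
[3] ⟨S=[8]; E=∅; C=[SEL :: (9 + -2) :: PRIM2(add)]; D=∅⟩
[4] ⟨S=∅; E=∅; C=[((λx. ((λp. p) x)) 5) :: (9 + -2) :: PRIM2(add)]; D=∅⟩
[5] ⟨S=∅; E=∅; C=[5 :: (λx. ((λp. p) x)) :: AP :: (9 + -2) :: PRIM2(add)]; D=∅⟩
[6] ⟨S=[5]; E=∅; C=[(λx. ((λp. p) x)) :: AP :: (9 + -2) :: PRIM2(add)]; D=∅⟩
[7] ⟨S=[clo(λx. ((λp. p) x), ∅) :: 5]; E=∅; C=[AP :: (9 + -2) :: PRIM2(add)]; D=∅⟩
[8] ⟨S=∅; E={x↦5}; C=[((λp. p) x)]; D=[(∅, ∅, [(9 + -2) :: PRIM2(add)])]⟩
[9] ⟨S=∅; E={x↦5}; C=[x :: (λp. p) :: AP]; D=[(∅, ∅, [(9 + -2) :: PRIM2(add)])]⟩
[10] ⟨S=[5]; E={x↦5}; C=[(λp. p) :: AP]; D=[(∅, ∅, [(9 + -2) :: PRIM2(add)])]⟩
[11] ⟨S=[clo(λp. p, {x↦5}) :: 5]; E={x↦5}; C=[AP]; D=[(∅, ∅, [(9 + -2) :: PRIM2(add)])]⟩
[12] ⟨S=∅; E={p↦5, x↦5}; C=[p]; D=[(∅, {x↦5}, ∅) :: (∅, ∅, [(9 + -2) :: PRIM2(add)])]⟩
[13] ⟨S=[5]; E={p↦5, x↦5}; C=∅; D=[(∅, {x↦5}, ∅) :: (∅, ∅, [(9 + -2) :: PRIM2(add)])]⟩
[14] ⟨S=[5]; E={x↦5}; C=∅; D=[(∅, ∅, [(9 + -2) :: PRIM2(add)])]⟩
[15] ⟨S=[5]; E=∅; C=[(9 + -2) :: PRIM2(add)]; D=∅⟩
[16] ⟨S=[5]; E=∅; C=[9 :: -2 :: PRIM2(add) :: PRIM2(add)]; D=∅⟩
[17] ⟨S=[9 :: 5]; E=∅; C=[-2 :: PRIM2(add) :: PRIM2(add)]; D=∅⟩
[18] ⟨S=[-2 :: 9 :: 5]; E=∅; C=[PRIM2(add) :: PRIM2(add)]; D=∅⟩
[19] ⟨S=[7 :: 5]; E=∅; C=[PRIM2(add)]; D=∅⟩
[20] ⟨S=[12]; E=∅; C=∅; D=∅⟩
→ final value 12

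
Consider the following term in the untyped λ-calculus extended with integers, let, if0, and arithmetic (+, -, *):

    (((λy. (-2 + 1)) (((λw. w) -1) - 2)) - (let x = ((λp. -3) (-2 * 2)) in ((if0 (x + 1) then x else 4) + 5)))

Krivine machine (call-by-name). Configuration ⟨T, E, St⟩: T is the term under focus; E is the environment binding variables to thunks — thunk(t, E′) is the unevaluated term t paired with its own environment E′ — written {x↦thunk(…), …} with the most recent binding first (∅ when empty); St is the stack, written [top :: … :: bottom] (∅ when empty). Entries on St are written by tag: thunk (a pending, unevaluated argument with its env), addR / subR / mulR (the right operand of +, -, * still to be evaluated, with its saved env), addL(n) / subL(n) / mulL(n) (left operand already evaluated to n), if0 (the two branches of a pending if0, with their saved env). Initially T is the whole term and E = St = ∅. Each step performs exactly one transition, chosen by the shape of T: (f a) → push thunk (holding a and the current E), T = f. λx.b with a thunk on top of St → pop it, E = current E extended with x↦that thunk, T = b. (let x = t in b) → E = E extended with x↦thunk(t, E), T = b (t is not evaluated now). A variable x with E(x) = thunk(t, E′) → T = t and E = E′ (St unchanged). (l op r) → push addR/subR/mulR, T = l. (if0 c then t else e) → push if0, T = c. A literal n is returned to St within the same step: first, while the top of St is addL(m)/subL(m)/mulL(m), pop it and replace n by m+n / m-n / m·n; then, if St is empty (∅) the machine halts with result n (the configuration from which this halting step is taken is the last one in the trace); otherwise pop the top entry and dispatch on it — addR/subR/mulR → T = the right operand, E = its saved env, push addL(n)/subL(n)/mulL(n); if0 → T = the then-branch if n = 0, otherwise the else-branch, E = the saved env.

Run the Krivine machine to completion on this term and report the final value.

0. <T=(((λy. (-2 + 1)) (((λw. w) -1) - 2)) - (let x = ((λp. -3) (-2 * 2)) in ((if0 (x + 1) then x else 4) + 5))), E=∅, St=∅>
1. <T=((λy. (-2 + 1)) (((λw. w) -1) - 2)), E=∅, St=[subR]>
2. <T=(λy. (-2 + 1)), E=∅, St=[thunk :: subR]>
3. <T=(-2 + 1), E={y↦thunk((((λw. w) -1) - 2), ∅)}, St=[subR]>
4. <T=-2, E={y↦thunk((((λw. w) -1) - 2), ∅)}, St=[addR :: subR]>
5. <T=1, E={y↦thunk((((λw. w) -1) - 2), ∅)}, St=[addL(-2) :: subR]>
6. <T=(let x = ((λp. -3) (-2 * 2)) in ((if0 (x + 1) then x else 4) + 5)), E=∅, St=[subL(-1)]>
7. <T=((if0 (x + 1) then x else 4) + 5), E={x↦thunk(((λp. -3) (-2 * 2)), ∅)}, St=[subL(-1)]>
8. <T=(if0 (x + 1) then x else 4), E={x↦thunk(((λp. -3) (-2 * 2)), ∅)}, St=[addR :: subL(-1)]>
9. <T=(x + 1), E={x↦thunk(((λp. -3) (-2 * 2)), ∅)}, St=[if0 :: addR :: subL(-1)]>
10. <T=x, E={x↦thunk(((λp. -3) (-2 * 2)), ∅)}, St=[addR :: if0 :: addR :: subL(-1)]>
11. <T=((λp. -3) (-2 * 2)), E=∅, St=[addR :: if0 :: addR :: subL(-1)]>
12. <T=(λp. -3), E=∅, St=[thunk :: addR :: if0 :: addR :: subL(-1)]>
13. <T=-3, E={p↦thunk((-2 * 2), ∅)}, St=[addR :: if0 :: addR :: subL(-1)]>
14. <T=1, E={x↦thunk(((λp. -3) (-2 * 2)), ∅)}, St=[addL(-3) :: if0 :: addR :: subL(-1)]>
15. <T=4, E={x↦thunk(((λp. -3) (-2 * 2)), ∅)}, St=[addR :: subL(-1)]>
16. <T=5, E={x↦thunk(((λp. -3) (-2 * 2)), ∅)}, St=[addL(4) :: subL(-1)]>
→ final value -10

Answer: -10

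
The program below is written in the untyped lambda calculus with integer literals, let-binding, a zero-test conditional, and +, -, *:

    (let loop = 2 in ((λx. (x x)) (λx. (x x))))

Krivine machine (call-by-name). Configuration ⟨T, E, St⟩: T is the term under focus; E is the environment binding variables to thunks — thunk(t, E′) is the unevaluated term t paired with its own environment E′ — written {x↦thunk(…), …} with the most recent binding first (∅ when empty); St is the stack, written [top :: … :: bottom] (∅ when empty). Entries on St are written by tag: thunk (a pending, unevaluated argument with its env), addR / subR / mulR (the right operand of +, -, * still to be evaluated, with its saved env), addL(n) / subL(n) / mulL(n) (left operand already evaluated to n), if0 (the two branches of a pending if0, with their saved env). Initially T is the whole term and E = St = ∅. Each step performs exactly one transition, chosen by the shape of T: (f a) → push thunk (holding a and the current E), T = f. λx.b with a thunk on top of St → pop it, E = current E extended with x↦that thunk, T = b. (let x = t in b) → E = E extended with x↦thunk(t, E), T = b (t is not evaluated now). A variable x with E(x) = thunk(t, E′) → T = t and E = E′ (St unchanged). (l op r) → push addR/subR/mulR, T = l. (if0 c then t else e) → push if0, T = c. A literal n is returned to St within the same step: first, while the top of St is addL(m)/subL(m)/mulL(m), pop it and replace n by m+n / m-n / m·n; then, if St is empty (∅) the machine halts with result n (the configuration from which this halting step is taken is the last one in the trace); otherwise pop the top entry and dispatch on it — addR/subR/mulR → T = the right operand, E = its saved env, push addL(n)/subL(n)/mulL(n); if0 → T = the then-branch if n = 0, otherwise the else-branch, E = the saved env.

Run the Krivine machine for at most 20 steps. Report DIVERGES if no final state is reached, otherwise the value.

Answer: DIVERGES (no final state within 20 steps)

Derivation:
[0] <T=(let loop = 2 in ((λx. (x x)) (λx. (x x)))), E=∅, St=∅>
[1] <T=((λx. (x x)) (λx. (x x))), E={loop↦thunk(2, ∅)}, St=∅>
[2] <T=(λx. (x x)), E={loop↦thunk(2, ∅)}, St=[thunk]>
[3] <T=(x x), E={x↦thunk((λx. (x x)), {loop↦thunk(2, ∅)}), loop↦thunk(2, ∅)}, St=∅>
[4] <T=x, E={x↦thunk((λx. (x x)), {loop↦thunk(2, ∅)}), loop↦thunk(2, ∅)}, St=[thunk]>
[5] <T=(λx. (x x)), E={loop↦thunk(2, ∅)}, St=[thunk]>
[6] <T=(x x), E={x↦thunk(x, {x↦thunk((λx. (x x)), {loop↦thunk(2, ∅)}), loop↦thunk(2, ∅)}), loop↦thunk(2, ∅)}, St=∅>
[7] <T=x, E={x↦thunk(x, {x↦thunk((λx. (x x)), {loop↦thunk(2, ∅)}), loop↦thunk(2, ∅)}), loop↦thunk(2, ∅)}, St=[thunk]>
[8] <T=x, E={x↦thunk((λx. (x x)), {loop↦thunk(2, ∅)}), loop↦thunk(2, ∅)}, St=[thunk]>
[9] <T=(λx. (x x)), E={loop↦thunk(2, ∅)}, St=[thunk]>
[10] <T=(x x), E={x↦thunk(x, {x↦thunk(x, {x↦thunk((λx. (x x)), {loop↦thunk(2, ∅)}), loop↦thunk(2, ∅)}), loop↦thunk(2, ∅)}), loop↦thunk(2, ∅)}, St=∅>
[11] <T=x, E={x↦thunk(x, {x↦thunk(x, {x↦thunk((λx. (x x)), {loop↦thunk(2, ∅)}), loop↦thunk(2, ∅)}), loop↦thunk(2, ∅)}), loop↦thunk(2, ∅)}, St=[thunk]>
[12] <T=x, E={x↦thunk(x, {x↦thunk((λx. (x x)), {loop↦thunk(2, ∅)}), loop↦thunk(2, ∅)}), loop↦thunk(2, ∅)}, St=[thunk]>
[13] <T=x, E={x↦thunk((λx. (x x)), {loop↦thunk(2, ∅)}), loop↦thunk(2, ∅)}, St=[thunk]>
[14] <T=(λx. (x x)), E={loop↦thunk(2, ∅)}, St=[thunk]>
[15] <T=(x x), E={x↦thunk(x, {x↦thunk(x, {x↦thunk(x, {x↦thunk((λx. (x x)), {loop↦thunk(2, ∅)}), loop↦thunk(2, ∅)}), loop↦thunk(2, ∅)}), loop↦thunk(2, ∅)}), loop↦thunk(2, ∅)}, St=∅>
[16] <T=x, E={x↦thunk(x, {x↦thunk(x, {x↦thunk(x, {x↦thunk((λx. (x x)), {loop↦thunk(2, ∅)}), loop↦thunk(2, ∅)}), loop↦thunk(2, ∅)}), loop↦thunk(2, ∅)}), loop↦thunk(2, ∅)}, St=[thunk]>
[17] <T=x, E={x↦thunk(x, {x↦thunk(x, {x↦thunk((λx. (x x)), {loop↦thunk(2, ∅)}), loop↦thunk(2, ∅)}), loop↦thunk(2, ∅)}), loop↦thunk(2, ∅)}, St=[thunk]>
[18] <T=x, E={x↦thunk(x, {x↦thunk((λx. (x x)), {loop↦thunk(2, ∅)}), loop↦thunk(2, ∅)}), loop↦thunk(2, ∅)}, St=[thunk]>
[19] <T=x, E={x↦thunk((λx. (x x)), {loop↦thunk(2, ∅)}), loop↦thunk(2, ∅)}, St=[thunk]>
[20] <T=(λx. (x x)), E={loop↦thunk(2, ∅)}, St=[thunk]>
→ 20 transitions taken and the configuration is still not final: no result within 20 steps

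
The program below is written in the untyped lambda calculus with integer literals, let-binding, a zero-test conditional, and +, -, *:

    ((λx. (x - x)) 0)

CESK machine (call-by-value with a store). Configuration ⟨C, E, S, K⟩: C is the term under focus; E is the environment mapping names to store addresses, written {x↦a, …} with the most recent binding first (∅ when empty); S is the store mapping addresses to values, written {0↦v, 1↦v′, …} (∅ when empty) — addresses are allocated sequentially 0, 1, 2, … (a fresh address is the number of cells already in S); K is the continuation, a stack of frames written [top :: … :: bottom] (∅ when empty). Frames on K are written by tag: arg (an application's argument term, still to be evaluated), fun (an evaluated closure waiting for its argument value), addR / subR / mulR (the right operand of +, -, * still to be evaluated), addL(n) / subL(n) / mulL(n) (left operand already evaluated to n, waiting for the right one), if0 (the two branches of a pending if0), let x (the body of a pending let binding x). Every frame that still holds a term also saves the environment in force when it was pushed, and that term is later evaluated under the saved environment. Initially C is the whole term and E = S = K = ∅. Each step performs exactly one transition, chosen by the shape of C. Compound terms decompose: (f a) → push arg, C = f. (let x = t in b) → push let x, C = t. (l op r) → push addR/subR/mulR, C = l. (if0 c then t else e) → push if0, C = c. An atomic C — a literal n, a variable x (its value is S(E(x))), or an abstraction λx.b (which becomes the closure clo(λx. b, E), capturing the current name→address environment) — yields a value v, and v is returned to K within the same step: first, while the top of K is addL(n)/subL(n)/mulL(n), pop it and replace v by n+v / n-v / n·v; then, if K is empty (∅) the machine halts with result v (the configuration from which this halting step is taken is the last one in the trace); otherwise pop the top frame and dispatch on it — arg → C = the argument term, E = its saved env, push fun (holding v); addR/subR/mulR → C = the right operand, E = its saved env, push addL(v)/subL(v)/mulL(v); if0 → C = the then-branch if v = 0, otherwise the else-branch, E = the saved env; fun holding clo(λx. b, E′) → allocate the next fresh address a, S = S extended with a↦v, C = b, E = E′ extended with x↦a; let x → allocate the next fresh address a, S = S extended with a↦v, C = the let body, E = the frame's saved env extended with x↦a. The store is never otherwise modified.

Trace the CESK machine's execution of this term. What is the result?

Answer: 0

Derivation:
step 0: ⟨C=((λx. (x - x)) 0); E=∅; S=∅; K=∅⟩
step 1: ⟨C=(λx. (x - x)); E=∅; S=∅; K=[arg]⟩
step 2: ⟨C=0; E=∅; S=∅; K=[fun]⟩
step 3: ⟨C=(x - x); E={x↦0}; S={0↦0}; K=∅⟩
step 4: ⟨C=x; E={x↦0}; S={0↦0}; K=[subR]⟩
step 5: ⟨C=x; E={x↦0}; S={0↦0}; K=[subL(0)]⟩
→ final value 0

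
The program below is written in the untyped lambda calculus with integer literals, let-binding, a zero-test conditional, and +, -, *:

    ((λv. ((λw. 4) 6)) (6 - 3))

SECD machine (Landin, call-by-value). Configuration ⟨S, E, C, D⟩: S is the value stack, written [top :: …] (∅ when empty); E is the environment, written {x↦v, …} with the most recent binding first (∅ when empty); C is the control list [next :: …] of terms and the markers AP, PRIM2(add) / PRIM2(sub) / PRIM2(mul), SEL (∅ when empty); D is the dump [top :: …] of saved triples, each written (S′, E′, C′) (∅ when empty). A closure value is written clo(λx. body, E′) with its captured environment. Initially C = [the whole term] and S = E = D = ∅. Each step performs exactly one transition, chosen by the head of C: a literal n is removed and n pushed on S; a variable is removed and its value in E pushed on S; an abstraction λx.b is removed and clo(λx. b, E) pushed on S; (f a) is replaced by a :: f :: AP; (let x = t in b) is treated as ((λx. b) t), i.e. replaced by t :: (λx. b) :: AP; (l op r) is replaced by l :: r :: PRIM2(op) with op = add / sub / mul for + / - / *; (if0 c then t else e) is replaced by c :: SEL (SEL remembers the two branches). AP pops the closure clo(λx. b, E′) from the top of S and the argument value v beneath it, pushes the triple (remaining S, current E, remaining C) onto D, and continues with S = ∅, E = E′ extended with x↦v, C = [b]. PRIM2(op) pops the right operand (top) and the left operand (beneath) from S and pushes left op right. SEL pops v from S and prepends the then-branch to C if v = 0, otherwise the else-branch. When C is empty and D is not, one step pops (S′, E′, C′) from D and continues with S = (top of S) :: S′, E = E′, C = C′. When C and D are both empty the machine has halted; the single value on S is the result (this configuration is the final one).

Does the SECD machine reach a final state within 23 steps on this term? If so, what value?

t=0: ⟨S=∅; E=∅; C=[((λv. ((λw. 4) 6)) (6 - 3))]; D=∅⟩
t=1: ⟨S=∅; E=∅; C=[(6 - 3) :: (λv. ((λw. 4) 6)) :: AP]; D=∅⟩
t=2: ⟨S=∅; E=∅; C=[6 :: 3 :: PRIM2(sub) :: (λv. ((λw. 4) 6)) :: AP]; D=∅⟩
t=3: ⟨S=[6]; E=∅; C=[3 :: PRIM2(sub) :: (λv. ((λw. 4) 6)) :: AP]; D=∅⟩
t=4: ⟨S=[3 :: 6]; E=∅; C=[PRIM2(sub) :: (λv. ((λw. 4) 6)) :: AP]; D=∅⟩
t=5: ⟨S=[3]; E=∅; C=[(λv. ((λw. 4) 6)) :: AP]; D=∅⟩
t=6: ⟨S=[clo(λv. ((λw. 4) 6), ∅) :: 3]; E=∅; C=[AP]; D=∅⟩
t=7: ⟨S=∅; E={v↦3}; C=[((λw. 4) 6)]; D=[(∅, ∅, ∅)]⟩
t=8: ⟨S=∅; E={v↦3}; C=[6 :: (λw. 4) :: AP]; D=[(∅, ∅, ∅)]⟩
t=9: ⟨S=[6]; E={v↦3}; C=[(λw. 4) :: AP]; D=[(∅, ∅, ∅)]⟩
t=10: ⟨S=[clo(λw. 4, {v↦3}) :: 6]; E={v↦3}; C=[AP]; D=[(∅, ∅, ∅)]⟩
t=11: ⟨S=∅; E={w↦6, v↦3}; C=[4]; D=[(∅, {v↦3}, ∅) :: (∅, ∅, ∅)]⟩
t=12: ⟨S=[4]; E={w↦6, v↦3}; C=∅; D=[(∅, {v↦3}, ∅) :: (∅, ∅, ∅)]⟩
t=13: ⟨S=[4]; E={v↦3}; C=∅; D=[(∅, ∅, ∅)]⟩
t=14: ⟨S=[4]; E=∅; C=∅; D=∅⟩
→ final value 4

Answer: 4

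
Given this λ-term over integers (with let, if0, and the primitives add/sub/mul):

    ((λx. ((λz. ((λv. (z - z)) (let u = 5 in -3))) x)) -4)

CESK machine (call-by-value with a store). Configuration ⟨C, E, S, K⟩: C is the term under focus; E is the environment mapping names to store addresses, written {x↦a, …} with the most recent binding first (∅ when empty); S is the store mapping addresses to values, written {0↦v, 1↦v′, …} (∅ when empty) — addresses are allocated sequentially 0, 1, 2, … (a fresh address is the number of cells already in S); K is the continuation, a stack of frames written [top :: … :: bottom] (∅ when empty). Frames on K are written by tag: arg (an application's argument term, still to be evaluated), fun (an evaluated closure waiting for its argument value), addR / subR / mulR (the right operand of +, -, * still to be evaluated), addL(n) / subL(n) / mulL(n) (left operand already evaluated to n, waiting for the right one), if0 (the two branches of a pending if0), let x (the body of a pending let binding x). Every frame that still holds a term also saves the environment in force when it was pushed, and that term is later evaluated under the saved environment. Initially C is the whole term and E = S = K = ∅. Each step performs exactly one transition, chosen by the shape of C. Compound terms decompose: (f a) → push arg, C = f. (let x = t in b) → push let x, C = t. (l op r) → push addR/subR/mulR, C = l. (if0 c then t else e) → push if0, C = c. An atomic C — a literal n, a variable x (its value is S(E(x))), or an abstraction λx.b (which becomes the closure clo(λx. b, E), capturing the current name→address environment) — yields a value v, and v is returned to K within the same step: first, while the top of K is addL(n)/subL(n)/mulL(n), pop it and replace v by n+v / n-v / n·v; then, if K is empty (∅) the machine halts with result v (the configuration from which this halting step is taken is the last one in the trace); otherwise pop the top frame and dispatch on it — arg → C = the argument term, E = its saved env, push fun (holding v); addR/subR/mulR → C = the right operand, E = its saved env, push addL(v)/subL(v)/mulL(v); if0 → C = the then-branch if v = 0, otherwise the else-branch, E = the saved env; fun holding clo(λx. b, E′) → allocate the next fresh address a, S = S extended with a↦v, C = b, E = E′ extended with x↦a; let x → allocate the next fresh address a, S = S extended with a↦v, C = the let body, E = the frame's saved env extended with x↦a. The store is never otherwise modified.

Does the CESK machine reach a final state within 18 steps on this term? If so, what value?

Answer: 0

Derivation:
0. ⟨C=((λx. ((λz. ((λv. (z - z)) (let u = 5 in -3))) x)) -4); E=∅; S=∅; K=∅⟩
1. ⟨C=(λx. ((λz. ((λv. (z - z)) (let u = 5 in -3))) x)); E=∅; S=∅; K=[arg]⟩
2. ⟨C=-4; E=∅; S=∅; K=[fun]⟩
3. ⟨C=((λz. ((λv. (z - z)) (let u = 5 in -3))) x); E={x↦0}; S={0↦-4}; K=∅⟩
4. ⟨C=(λz. ((λv. (z - z)) (let u = 5 in -3))); E={x↦0}; S={0↦-4}; K=[arg]⟩
5. ⟨C=x; E={x↦0}; S={0↦-4}; K=[fun]⟩
6. ⟨C=((λv. (z - z)) (let u = 5 in -3)); E={z↦1, x↦0}; S={0↦-4, 1↦-4}; K=∅⟩
7. ⟨C=(λv. (z - z)); E={z↦1, x↦0}; S={0↦-4, 1↦-4}; K=[arg]⟩
8. ⟨C=(let u = 5 in -3); E={z↦1, x↦0}; S={0↦-4, 1↦-4}; K=[fun]⟩
9. ⟨C=5; E={z↦1, x↦0}; S={0↦-4, 1↦-4}; K=[let u :: fun]⟩
10. ⟨C=-3; E={u↦2, z↦1, x↦0}; S={0↦-4, 1↦-4, 2↦5}; K=[fun]⟩
11. ⟨C=(z - z); E={v↦3, z↦1, x↦0}; S={0↦-4, 1↦-4, 2↦5, 3↦-3}; K=∅⟩
12. ⟨C=z; E={v↦3, z↦1, x↦0}; S={0↦-4, 1↦-4, 2↦5, 3↦-3}; K=[subR]⟩
13. ⟨C=z; E={v↦3, z↦1, x↦0}; S={0↦-4, 1↦-4, 2↦5, 3↦-3}; K=[subL(-4)]⟩
→ final value 0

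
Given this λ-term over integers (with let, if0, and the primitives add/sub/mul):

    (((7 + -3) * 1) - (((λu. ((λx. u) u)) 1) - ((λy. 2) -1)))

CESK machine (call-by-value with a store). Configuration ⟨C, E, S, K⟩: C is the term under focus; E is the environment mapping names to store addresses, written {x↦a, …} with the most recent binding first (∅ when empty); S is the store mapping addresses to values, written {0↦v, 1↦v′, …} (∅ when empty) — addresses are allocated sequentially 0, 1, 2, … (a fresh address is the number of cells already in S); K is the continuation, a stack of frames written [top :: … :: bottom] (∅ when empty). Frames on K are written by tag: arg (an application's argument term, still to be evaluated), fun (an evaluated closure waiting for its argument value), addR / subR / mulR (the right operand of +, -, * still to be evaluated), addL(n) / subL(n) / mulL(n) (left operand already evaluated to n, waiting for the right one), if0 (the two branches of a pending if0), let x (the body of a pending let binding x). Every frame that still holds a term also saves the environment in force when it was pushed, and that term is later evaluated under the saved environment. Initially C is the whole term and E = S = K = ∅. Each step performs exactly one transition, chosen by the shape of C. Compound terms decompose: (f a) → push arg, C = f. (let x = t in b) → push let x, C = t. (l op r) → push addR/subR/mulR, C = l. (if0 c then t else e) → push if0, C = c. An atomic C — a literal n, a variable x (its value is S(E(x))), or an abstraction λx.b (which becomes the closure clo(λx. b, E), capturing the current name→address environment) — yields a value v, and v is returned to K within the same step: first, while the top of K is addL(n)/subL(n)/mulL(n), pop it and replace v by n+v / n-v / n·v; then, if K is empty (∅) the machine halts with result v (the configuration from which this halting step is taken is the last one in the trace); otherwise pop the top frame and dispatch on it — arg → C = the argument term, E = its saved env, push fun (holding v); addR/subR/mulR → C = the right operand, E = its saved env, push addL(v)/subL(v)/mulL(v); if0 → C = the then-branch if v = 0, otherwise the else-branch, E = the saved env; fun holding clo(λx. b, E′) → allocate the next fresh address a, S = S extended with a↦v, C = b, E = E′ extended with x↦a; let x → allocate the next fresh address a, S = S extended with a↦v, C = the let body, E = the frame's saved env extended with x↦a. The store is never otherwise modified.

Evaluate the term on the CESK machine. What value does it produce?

0. ⟨C=(((7 + -3) * 1) - (((λu. ((λx. u) u)) 1) - ((λy. 2) -1))); E=∅; S=∅; K=∅⟩
1. ⟨C=((7 + -3) * 1); E=∅; S=∅; K=[subR]⟩
2. ⟨C=(7 + -3); E=∅; S=∅; K=[mulR :: subR]⟩
3. ⟨C=7; E=∅; S=∅; K=[addR :: mulR :: subR]⟩
4. ⟨C=-3; E=∅; S=∅; K=[addL(7) :: mulR :: subR]⟩
5. ⟨C=1; E=∅; S=∅; K=[mulL(4) :: subR]⟩
6. ⟨C=(((λu. ((λx. u) u)) 1) - ((λy. 2) -1)); E=∅; S=∅; K=[subL(4)]⟩
7. ⟨C=((λu. ((λx. u) u)) 1); E=∅; S=∅; K=[subR :: subL(4)]⟩
8. ⟨C=(λu. ((λx. u) u)); E=∅; S=∅; K=[arg :: subR :: subL(4)]⟩
9. ⟨C=1; E=∅; S=∅; K=[fun :: subR :: subL(4)]⟩
10. ⟨C=((λx. u) u); E={u↦0}; S={0↦1}; K=[subR :: subL(4)]⟩
11. ⟨C=(λx. u); E={u↦0}; S={0↦1}; K=[arg :: subR :: subL(4)]⟩
12. ⟨C=u; E={u↦0}; S={0↦1}; K=[fun :: subR :: subL(4)]⟩
13. ⟨C=u; E={x↦1, u↦0}; S={0↦1, 1↦1}; K=[subR :: subL(4)]⟩
14. ⟨C=((λy. 2) -1); E=∅; S={0↦1, 1↦1}; K=[subL(1) :: subL(4)]⟩
15. ⟨C=(λy. 2); E=∅; S={0↦1, 1↦1}; K=[arg :: subL(1) :: subL(4)]⟩
16. ⟨C=-1; E=∅; S={0↦1, 1↦1}; K=[fun :: subL(1) :: subL(4)]⟩
17. ⟨C=2; E={y↦2}; S={0↦1, 1↦1, 2↦-1}; K=[subL(1) :: subL(4)]⟩
→ final value 5

Answer: 5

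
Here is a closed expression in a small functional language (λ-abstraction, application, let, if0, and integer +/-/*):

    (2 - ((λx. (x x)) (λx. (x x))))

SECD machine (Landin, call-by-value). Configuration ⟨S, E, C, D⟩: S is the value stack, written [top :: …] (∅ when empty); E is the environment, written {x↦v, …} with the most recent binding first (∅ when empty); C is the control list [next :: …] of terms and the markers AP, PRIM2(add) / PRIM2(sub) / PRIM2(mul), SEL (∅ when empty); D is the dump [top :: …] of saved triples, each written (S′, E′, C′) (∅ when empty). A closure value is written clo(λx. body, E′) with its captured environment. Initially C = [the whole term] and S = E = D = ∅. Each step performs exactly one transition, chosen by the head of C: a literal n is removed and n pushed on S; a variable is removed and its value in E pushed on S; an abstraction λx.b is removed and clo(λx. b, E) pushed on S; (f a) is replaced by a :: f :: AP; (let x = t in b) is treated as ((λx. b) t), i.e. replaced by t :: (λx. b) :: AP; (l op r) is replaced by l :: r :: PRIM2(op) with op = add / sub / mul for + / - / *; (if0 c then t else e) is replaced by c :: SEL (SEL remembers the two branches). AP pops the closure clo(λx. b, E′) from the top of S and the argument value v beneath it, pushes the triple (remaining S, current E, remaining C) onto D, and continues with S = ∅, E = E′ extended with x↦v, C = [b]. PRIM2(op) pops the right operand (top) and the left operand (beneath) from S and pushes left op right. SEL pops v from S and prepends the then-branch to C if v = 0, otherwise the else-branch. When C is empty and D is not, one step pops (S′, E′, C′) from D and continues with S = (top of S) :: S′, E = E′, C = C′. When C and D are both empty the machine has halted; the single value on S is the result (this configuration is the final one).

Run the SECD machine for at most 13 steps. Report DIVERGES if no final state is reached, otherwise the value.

Answer: DIVERGES (no final state within 13 steps)

Derivation:
step 0: ⟨S=∅; E=∅; C=[(2 - ((λx. (x x)) (λx. (x x))))]; D=∅⟩
step 1: ⟨S=∅; E=∅; C=[2 :: ((λx. (x x)) (λx. (x x))) :: PRIM2(sub)]; D=∅⟩
step 2: ⟨S=[2]; E=∅; C=[((λx. (x x)) (λx. (x x))) :: PRIM2(sub)]; D=∅⟩
step 3: ⟨S=[2]; E=∅; C=[(λx. (x x)) :: (λx. (x x)) :: AP :: PRIM2(sub)]; D=∅⟩
step 4: ⟨S=[clo(λx. (x x), ∅) :: 2]; E=∅; C=[(λx. (x x)) :: AP :: PRIM2(sub)]; D=∅⟩
step 5: ⟨S=[clo(λx. (x x), ∅) :: clo(λx. (x x), ∅) :: 2]; E=∅; C=[AP :: PRIM2(sub)]; D=∅⟩
step 6: ⟨S=∅; E={x↦clo(λx. (x x), ∅)}; C=[(x x)]; D=[([2], ∅, [PRIM2(sub)])]⟩
step 7: ⟨S=∅; E={x↦clo(λx. (x x), ∅)}; C=[x :: x :: AP]; D=[([2], ∅, [PRIM2(sub)])]⟩
step 8: ⟨S=[clo(λx. (x x), ∅)]; E={x↦clo(λx. (x x), ∅)}; C=[x :: AP]; D=[([2], ∅, [PRIM2(sub)])]⟩
step 9: ⟨S=[clo(λx. (x x), ∅) :: clo(λx. (x x), ∅)]; E={x↦clo(λx. (x x), ∅)}; C=[AP]; D=[([2], ∅, [PRIM2(sub)])]⟩
step 10: ⟨S=∅; E={x↦clo(λx. (x x), ∅)}; C=[(x x)]; D=[(∅, {x↦clo(λx. (x x), ∅)}, ∅) :: ([2], ∅, [PRIM2(sub)])]⟩
step 11: ⟨S=∅; E={x↦clo(λx. (x x), ∅)}; C=[x :: x :: AP]; D=[(∅, {x↦clo(λx. (x x), ∅)}, ∅) :: ([2], ∅, [PRIM2(sub)])]⟩
step 12: ⟨S=[clo(λx. (x x), ∅)]; E={x↦clo(λx. (x x), ∅)}; C=[x :: AP]; D=[(∅, {x↦clo(λx. (x x), ∅)}, ∅) :: ([2], ∅, [PRIM2(sub)])]⟩
step 13: ⟨S=[clo(λx. (x x), ∅) :: clo(λx. (x x), ∅)]; E={x↦clo(λx. (x x), ∅)}; C=[AP]; D=[(∅, {x↦clo(λx. (x x), ∅)}, ∅) :: ([2], ∅, [PRIM2(sub)])]⟩
→ 13 transitions taken and the configuration is still not final: no result within 13 steps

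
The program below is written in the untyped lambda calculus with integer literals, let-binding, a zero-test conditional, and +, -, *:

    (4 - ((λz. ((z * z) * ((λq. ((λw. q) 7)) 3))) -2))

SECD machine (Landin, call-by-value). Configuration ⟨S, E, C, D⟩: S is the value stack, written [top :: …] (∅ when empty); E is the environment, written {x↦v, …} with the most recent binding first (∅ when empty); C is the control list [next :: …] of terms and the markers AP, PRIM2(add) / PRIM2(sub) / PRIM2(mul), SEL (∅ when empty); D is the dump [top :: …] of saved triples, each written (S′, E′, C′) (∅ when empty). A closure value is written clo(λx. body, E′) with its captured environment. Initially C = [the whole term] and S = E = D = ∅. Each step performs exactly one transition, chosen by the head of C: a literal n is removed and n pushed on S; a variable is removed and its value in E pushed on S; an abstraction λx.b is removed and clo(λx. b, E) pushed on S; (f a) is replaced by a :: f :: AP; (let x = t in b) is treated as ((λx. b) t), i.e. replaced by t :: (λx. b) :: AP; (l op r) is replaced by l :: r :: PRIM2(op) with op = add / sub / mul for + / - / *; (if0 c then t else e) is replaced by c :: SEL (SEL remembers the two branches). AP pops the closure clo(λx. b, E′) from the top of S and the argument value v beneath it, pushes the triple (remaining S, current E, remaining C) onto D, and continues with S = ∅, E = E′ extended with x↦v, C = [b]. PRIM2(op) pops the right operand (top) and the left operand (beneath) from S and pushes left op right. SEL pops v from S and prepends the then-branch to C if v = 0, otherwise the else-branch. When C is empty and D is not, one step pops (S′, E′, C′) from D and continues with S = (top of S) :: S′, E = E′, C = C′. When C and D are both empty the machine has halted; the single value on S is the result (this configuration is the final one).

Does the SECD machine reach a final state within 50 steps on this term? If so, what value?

Answer: -8

Execution trace:
[0] [S=∅ | E=∅ | C=[(4 - ((λz. ((z * z) * ((λq. ((λw. q) 7)) 3))) -2))] | D=∅]
[1] [S=∅ | E=∅ | C=[4 :: ((λz. ((z * z) * ((λq. ((λw. q) 7)) 3))) -2) :: PRIM2(sub)] | D=∅]
[2] [S=[4] | E=∅ | C=[((λz. ((z * z) * ((λq. ((λw. q) 7)) 3))) -2) :: PRIM2(sub)] | D=∅]
[3] [S=[4] | E=∅ | C=[-2 :: (λz. ((z * z) * ((λq. ((λw. q) 7)) 3))) :: AP :: PRIM2(sub)] | D=∅]
[4] [S=[-2 :: 4] | E=∅ | C=[(λz. ((z * z) * ((λq. ((λw. q) 7)) 3))) :: AP :: PRIM2(sub)] | D=∅]
[5] [S=[clo(λz. ((z * z) * ((λq. ((λw. q) 7)) 3)), ∅) :: -2 :: 4] | E=∅ | C=[AP :: PRIM2(sub)] | D=∅]
[6] [S=∅ | E={z↦-2} | C=[((z * z) * ((λq. ((λw. q) 7)) 3))] | D=[([4], ∅, [PRIM2(sub)])]]
[7] [S=∅ | E={z↦-2} | C=[(z * z) :: ((λq. ((λw. q) 7)) 3) :: PRIM2(mul)] | D=[([4], ∅, [PRIM2(sub)])]]
[8] [S=∅ | E={z↦-2} | C=[z :: z :: PRIM2(mul) :: ((λq. ((λw. q) 7)) 3) :: PRIM2(mul)] | D=[([4], ∅, [PRIM2(sub)])]]
[9] [S=[-2] | E={z↦-2} | C=[z :: PRIM2(mul) :: ((λq. ((λw. q) 7)) 3) :: PRIM2(mul)] | D=[([4], ∅, [PRIM2(sub)])]]
[10] [S=[-2 :: -2] | E={z↦-2} | C=[PRIM2(mul) :: ((λq. ((λw. q) 7)) 3) :: PRIM2(mul)] | D=[([4], ∅, [PRIM2(sub)])]]
[11] [S=[4] | E={z↦-2} | C=[((λq. ((λw. q) 7)) 3) :: PRIM2(mul)] | D=[([4], ∅, [PRIM2(sub)])]]
[12] [S=[4] | E={z↦-2} | C=[3 :: (λq. ((λw. q) 7)) :: AP :: PRIM2(mul)] | D=[([4], ∅, [PRIM2(sub)])]]
[13] [S=[3 :: 4] | E={z↦-2} | C=[(λq. ((λw. q) 7)) :: AP :: PRIM2(mul)] | D=[([4], ∅, [PRIM2(sub)])]]
[14] [S=[clo(λq. ((λw. q) 7), {z↦-2}) :: 3 :: 4] | E={z↦-2} | C=[AP :: PRIM2(mul)] | D=[([4], ∅, [PRIM2(sub)])]]
[15] [S=∅ | E={q↦3, z↦-2} | C=[((λw. q) 7)] | D=[([4], {z↦-2}, [PRIM2(mul)]) :: ([4], ∅, [PRIM2(sub)])]]
[16] [S=∅ | E={q↦3, z↦-2} | C=[7 :: (λw. q) :: AP] | D=[([4], {z↦-2}, [PRIM2(mul)]) :: ([4], ∅, [PRIM2(sub)])]]
[17] [S=[7] | E={q↦3, z↦-2} | C=[(λw. q) :: AP] | D=[([4], {z↦-2}, [PRIM2(mul)]) :: ([4], ∅, [PRIM2(sub)])]]
[18] [S=[clo(λw. q, {q↦3, z↦-2}) :: 7] | E={q↦3, z↦-2} | C=[AP] | D=[([4], {z↦-2}, [PRIM2(mul)]) :: ([4], ∅, [PRIM2(sub)])]]
[19] [S=∅ | E={w↦7, q↦3, z↦-2} | C=[q] | D=[(∅, {q↦3, z↦-2}, ∅) :: ([4], {z↦-2}, [PRIM2(mul)]) :: ([4], ∅, [PRIM2(sub)])]]
[20] [S=[3] | E={w↦7, q↦3, z↦-2} | C=∅ | D=[(∅, {q↦3, z↦-2}, ∅) :: ([4], {z↦-2}, [PRIM2(mul)]) :: ([4], ∅, [PRIM2(sub)])]]
[21] [S=[3] | E={q↦3, z↦-2} | C=∅ | D=[([4], {z↦-2}, [PRIM2(mul)]) :: ([4], ∅, [PRIM2(sub)])]]
[22] [S=[3 :: 4] | E={z↦-2} | C=[PRIM2(mul)] | D=[([4], ∅, [PRIM2(sub)])]]
[23] [S=[12] | E={z↦-2} | C=∅ | D=[([4], ∅, [PRIM2(sub)])]]
[24] [S=[12 :: 4] | E=∅ | C=[PRIM2(sub)] | D=∅]
[25] [S=[-8] | E=∅ | C=∅ | D=∅]
→ final value -8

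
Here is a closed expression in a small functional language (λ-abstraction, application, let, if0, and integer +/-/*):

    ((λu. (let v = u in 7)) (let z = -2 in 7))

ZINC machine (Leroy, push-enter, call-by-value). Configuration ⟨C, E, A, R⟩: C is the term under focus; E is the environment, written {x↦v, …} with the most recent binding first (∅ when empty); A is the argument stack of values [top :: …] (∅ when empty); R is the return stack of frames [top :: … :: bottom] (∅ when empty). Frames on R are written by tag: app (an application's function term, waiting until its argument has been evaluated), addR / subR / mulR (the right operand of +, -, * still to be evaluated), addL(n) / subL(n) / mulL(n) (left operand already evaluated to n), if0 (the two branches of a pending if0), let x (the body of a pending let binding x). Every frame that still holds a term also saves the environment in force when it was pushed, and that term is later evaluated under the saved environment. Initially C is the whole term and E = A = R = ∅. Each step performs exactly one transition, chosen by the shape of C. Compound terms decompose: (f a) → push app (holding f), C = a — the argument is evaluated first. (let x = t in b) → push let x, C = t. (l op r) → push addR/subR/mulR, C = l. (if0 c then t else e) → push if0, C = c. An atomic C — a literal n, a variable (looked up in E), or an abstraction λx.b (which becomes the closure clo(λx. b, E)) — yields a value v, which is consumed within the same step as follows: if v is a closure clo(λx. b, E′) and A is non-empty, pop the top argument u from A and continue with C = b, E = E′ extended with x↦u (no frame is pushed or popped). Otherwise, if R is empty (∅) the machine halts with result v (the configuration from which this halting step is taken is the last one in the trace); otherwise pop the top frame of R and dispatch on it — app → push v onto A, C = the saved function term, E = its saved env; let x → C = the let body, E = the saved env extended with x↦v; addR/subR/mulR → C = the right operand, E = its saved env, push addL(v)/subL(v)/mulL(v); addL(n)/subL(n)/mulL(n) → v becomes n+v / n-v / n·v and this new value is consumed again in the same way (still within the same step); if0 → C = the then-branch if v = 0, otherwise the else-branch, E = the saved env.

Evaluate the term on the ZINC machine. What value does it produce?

Answer: 7

Execution trace:
step 0: ⟨C=((λu. (let v = u in 7)) (let z = -2 in 7)); E=∅; A=∅; R=∅⟩
step 1: ⟨C=(let z = -2 in 7); E=∅; A=∅; R=[app]⟩
step 2: ⟨C=-2; E=∅; A=∅; R=[let z :: app]⟩
step 3: ⟨C=7; E={z↦-2}; A=∅; R=[app]⟩
step 4: ⟨C=(λu. (let v = u in 7)); E=∅; A=[7]; R=∅⟩
step 5: ⟨C=(let v = u in 7); E={u↦7}; A=∅; R=∅⟩
step 6: ⟨C=u; E={u↦7}; A=∅; R=[let v]⟩
step 7: ⟨C=7; E={v↦7, u↦7}; A=∅; R=∅⟩
→ final value 7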